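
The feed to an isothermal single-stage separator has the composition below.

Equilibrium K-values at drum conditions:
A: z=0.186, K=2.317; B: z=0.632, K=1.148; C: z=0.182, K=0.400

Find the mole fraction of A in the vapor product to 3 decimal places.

Iterate (Newton) starting at ψ = 0.5:
  ψ = 0.500: g = 0.0788, g' = -0.263 → ψ = 0.800
  ψ = 0.800: g = -0.0069, g' = -0.330 → ψ = 0.779
  ψ = 0.779: g = -0.0001, g' = -0.321 → ψ = 0.778
Converged at ψ = 0.778.
Compositions from xᵢ = zᵢ/(1+ψ(Kᵢ−1)), yᵢ = Kᵢxᵢ:
  A: x = 0.092, y = 0.213
  B: x = 0.567, y = 0.651
  C: x = 0.341, y = 0.137

y_A = 0.213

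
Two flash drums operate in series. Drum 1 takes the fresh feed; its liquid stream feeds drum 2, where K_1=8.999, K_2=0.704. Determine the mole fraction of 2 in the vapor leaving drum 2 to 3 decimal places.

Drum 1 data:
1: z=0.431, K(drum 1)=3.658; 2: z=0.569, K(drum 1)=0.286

Drum 1:
Binary case is linear: z₁(K₁−1)(1+ψ₁(K₂−1)) + z₂(K₂−1)(1+ψ₁(K₁−1)) = 0
⇒ ψ₁ = [z₁(K₁−1)+z₂(K₂−1)] / [−(K₁−1)(K₂−1)] = 0.7393/1.8978 = 0.390
Drum-1 compositions:
  1: x = 0.212, y = 0.775
  2: x = 0.788, y = 0.225
Drum-2 feed = drum-1 liquid: z₂ = (0.2117, 0.7883).
Drum 2:
Material balance + equilibrium reduce to Σ zᵢ(Kᵢ−1)/(1+ψ₂(Kᵢ−1)) = 0.
Feasibility: ΣzᵢKᵢ = 2.460, Σzᵢ/Kᵢ = 1.143 — both > 1, two phases present.
Binary case is linear: z₁(K₁−1)(1+ψ₂(K₂−1)) + z₂(K₂−1)(1+ψ₂(K₁−1)) = 0
⇒ ψ₂ = [z₁(K₁−1)+z₂(K₂−1)] / [−(K₁−1)(K₂−1)] = 1.4604/2.3677 = 0.617
  1: x = 0.036, y = 0.321
  2: x = 0.964, y = 0.679

y_2 (drum 2) = 0.679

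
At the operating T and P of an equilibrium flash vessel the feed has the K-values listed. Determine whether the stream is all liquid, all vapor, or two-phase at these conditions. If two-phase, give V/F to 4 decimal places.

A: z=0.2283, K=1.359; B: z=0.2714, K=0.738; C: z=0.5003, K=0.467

ΣzᵢKᵢ = 0.7442; Σzᵢ/Kᵢ = 1.6070.
Since ΣzᵢKᵢ < 1 the mixture is below its bubble point — single liquid phase.

all liquid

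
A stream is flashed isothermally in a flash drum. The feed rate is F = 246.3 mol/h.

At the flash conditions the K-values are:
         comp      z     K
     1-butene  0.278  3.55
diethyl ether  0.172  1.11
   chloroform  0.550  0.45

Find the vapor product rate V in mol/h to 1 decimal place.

Newton–Raphson from β = 0.5:
  β = 0.500: g = -0.0877, g' = -0.668 → β = 0.369
  β = 0.369: g = 0.0042, g' = -0.744 → β = 0.374
Converged at β = 0.374.
Then V = β·F = 0.3742·246.3 = 92.2 mol/h and L = F − V = 154.1 mol/h.

V = 92.2 mol/h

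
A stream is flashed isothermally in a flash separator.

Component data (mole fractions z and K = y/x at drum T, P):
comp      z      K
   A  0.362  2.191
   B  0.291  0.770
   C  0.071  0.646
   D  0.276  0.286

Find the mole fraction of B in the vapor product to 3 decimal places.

y_B = 0.237

Rachford–Rice: g(ψ) = Σ zᵢ(Kᵢ−1)/(1+ψ(Kᵢ−1)) = 0.
Check two-phase: ΣzᵢKᵢ = 1.142 > 1 and Σzᵢ/Kᵢ = 1.618 > 1, so g(0) = 0.142 > 0 and g(1) = -0.618 < 0.
Newton iteration, ψ⁰ = 0.5:
  ψ = 0.500: g = -0.1424, g' = -0.575 → ψ = 0.252
  ψ = 0.252: g = -0.0075, g' = -0.541 → ψ = 0.238
Converged at ψ = 0.238.
Compositions from xᵢ = zᵢ/(1+ψ(Kᵢ−1)), yᵢ = Kᵢxᵢ:
  A: x = 0.282, y = 0.618
  B: x = 0.308, y = 0.237
  C: x = 0.078, y = 0.050
  D: x = 0.333, y = 0.095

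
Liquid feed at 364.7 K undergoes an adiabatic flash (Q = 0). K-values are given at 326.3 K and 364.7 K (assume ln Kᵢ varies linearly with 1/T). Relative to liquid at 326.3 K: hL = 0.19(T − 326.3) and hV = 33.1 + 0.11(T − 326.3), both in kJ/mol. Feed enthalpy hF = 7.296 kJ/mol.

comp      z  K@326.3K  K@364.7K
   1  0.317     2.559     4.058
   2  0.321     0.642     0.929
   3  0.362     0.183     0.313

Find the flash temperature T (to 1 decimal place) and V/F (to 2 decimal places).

Adiabatic flash: solve Rachford–Rice at each trial T, then check hF = ψ·hV(T) + (1−ψ)·hL(T).
  T = 326.3 K: K = (2.559, 0.642, 0.183), RR gives ψ = 0.085, H_out = 2.814 kJ/mol
  T = 364.7 K: K = (4.058, 0.929, 0.313), RR gives ψ = 0.478, H_out = 21.646 kJ/mol
  T = 345.5 K: K = (3.264, 0.780, 0.243), RR gives ψ = 0.297, H_out = 13.026 kJ/mol
  T = 335.9 K: K = (2.900, 0.710, 0.212), RR gives ψ = 0.199, H_out = 8.249 kJ/mol
  T = 331.1 K: K = (2.727, 0.676, 0.197), RR gives ψ = 0.144, H_out = 5.638 kJ/mol
  T = 333.5 K: K = (2.813, 0.693, 0.204), RR gives ψ = 0.172, H_out = 6.966 kJ/mol
Linear interpolation between T = 333.5 (H_out = 6.966) and T = 335.9 (H_out = 8.249) on hF = 7.296 gives T ≈ 334.1 K, at which ψ = 0.18.

T = 334.1 K, V/F = 0.18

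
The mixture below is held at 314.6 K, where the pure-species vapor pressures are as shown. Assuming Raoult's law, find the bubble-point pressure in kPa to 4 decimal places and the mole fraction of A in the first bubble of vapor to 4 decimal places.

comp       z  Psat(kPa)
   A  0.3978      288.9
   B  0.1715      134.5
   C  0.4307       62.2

At the bubble point ψ → 0, so ΣzᵢKᵢ = 1 with Kᵢ = Pᵢˢᵃᵗ/P ⇒ P = ΣzᵢPᵢˢᵃᵗ.
P = 0.3978·288.9 + 0.1715·134.5 + 0.4307·62.2 = 164.7807 kPa
yᵢ = zᵢPᵢˢᵃᵗ/P ⇒ y_A = 0.3978·288.9/164.7807 = 0.6974

Pbub = 164.7807 kPa, y_A = 0.6974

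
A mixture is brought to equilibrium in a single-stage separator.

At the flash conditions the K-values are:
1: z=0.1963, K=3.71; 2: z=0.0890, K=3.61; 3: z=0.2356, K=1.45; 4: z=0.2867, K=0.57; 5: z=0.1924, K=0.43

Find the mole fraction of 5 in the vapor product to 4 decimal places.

Material balance + equilibrium reduce to Σ zᵢ(Kᵢ−1)/(1+V/F(Kᵢ−1)) = 0.
Check two-phase: ΣzᵢKᵢ = 1.6373 > 1 and Σzᵢ/Kᵢ = 1.1905 > 1, so g(0) = 0.6373 > 0 and g(1) = -0.1905 < 0.
Newton iteration, V/F⁰ = 0.65:
  V/F = 0.6500: g = 0.01549, g' = -0.5609 → V/F = 0.6776
  V/F = 0.6776: g = 0.00005, g' = -0.5578 → V/F = 0.6777
Converged at V/F = 0.6777.
Compositions from xᵢ = zᵢ/(1+V/F(Kᵢ−1)), yᵢ = Kᵢxᵢ:
  1: x = 0.0692, y = 0.2567
  2: x = 0.0321, y = 0.1160
  3: x = 0.1805, y = 0.2618
  4: x = 0.4046, y = 0.2306
  5: x = 0.3135, y = 0.1348

y_5 = 0.1348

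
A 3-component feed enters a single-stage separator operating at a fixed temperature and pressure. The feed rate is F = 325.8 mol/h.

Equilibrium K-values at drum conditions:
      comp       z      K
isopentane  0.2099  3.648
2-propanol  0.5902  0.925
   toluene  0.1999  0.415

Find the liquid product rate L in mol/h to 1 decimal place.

Material balance + equilibrium reduce to Σ zᵢ(Kᵢ−1)/(1+V/F(Kᵢ−1)) = 0.
Check two-phase: ΣzᵢKᵢ = 1.3946 > 1 and Σzᵢ/Kᵢ = 1.1773 > 1, so g(0) = 0.3946 > 0 and g(1) = -0.1773 < 0.
Newton–Raphson from V/F = 0.58:
  V/F = 0.5800: g = -0.00409, g' = -0.3892 → V/F = 0.5695
Converged at V/F = 0.5695.
Then V = V/F·F = 0.5695·325.8 = 185.5 mol/h and L = F − V = 140.3 mol/h.

L = 140.3 mol/h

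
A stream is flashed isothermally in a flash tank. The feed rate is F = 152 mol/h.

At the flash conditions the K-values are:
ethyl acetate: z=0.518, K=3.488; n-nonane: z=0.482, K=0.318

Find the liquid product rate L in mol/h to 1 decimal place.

L = 66.0 mol/h

Material balance + equilibrium reduce to Σ zᵢ(Kᵢ−1)/(1+ψ(Kᵢ−1)) = 0.
Feasibility: ΣzᵢKᵢ = 1.960, Σzᵢ/Kᵢ = 1.664 — both > 1, two phases present.
Newton–Raphson from ψ = 0.5:
  ψ = 0.500: g = 0.0755, g' = -1.153 → ψ = 0.565
  ψ = 0.565: g = 0.0004, g' = -1.148 → ψ = 0.566
Converged at ψ = 0.566.
Then V = ψ·F = 0.5658·152 = 86.0 mol/h and L = F − V = 66.0 mol/h.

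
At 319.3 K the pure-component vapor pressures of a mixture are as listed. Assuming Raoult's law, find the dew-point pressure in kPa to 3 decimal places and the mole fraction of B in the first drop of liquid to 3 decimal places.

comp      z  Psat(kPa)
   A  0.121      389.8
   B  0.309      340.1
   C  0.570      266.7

Pdew = 297.956 kPa, x_B = 0.271

At the dew point ψ → 1, so Σzᵢ/Kᵢ = 1 with Kᵢ = Pᵢˢᵃᵗ/P ⇒ 1/P = Σzᵢ/Pᵢˢᵃᵗ.
1/P = 0.121/389.8 + 0.309/340.1 + 0.570/266.7 = 0.003356 ⇒ P = 297.956 kPa
xᵢ = zᵢP/Pᵢˢᵃᵗ ⇒ x_B = 0.309·297.956/340.1 = 0.271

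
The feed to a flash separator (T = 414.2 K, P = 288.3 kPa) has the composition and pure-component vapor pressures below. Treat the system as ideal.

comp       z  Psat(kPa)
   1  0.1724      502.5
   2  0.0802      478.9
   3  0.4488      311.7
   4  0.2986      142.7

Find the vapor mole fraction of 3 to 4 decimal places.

y_3 = 0.4724

Raoult's law: Kᵢ = Pᵢˢᵃᵗ/P = Pᵢˢᵃᵗ/288.3.
  K_1 = 502.5/288.3 = 1.742976, K_2 = 478.9/288.3 = 1.661117, K_3 = 311.7/288.3 = 1.081165, K_4 = 142.7/288.3 = 0.494971
Material balance + equilibrium reduce to Σ zᵢ(Kᵢ−1)/(1+β(Kᵢ−1)) = 0.
Feasibility: ΣzᵢKᵢ = 1.0667, Σzᵢ/Kᵢ = 1.1656 — both > 1, two phases present.
Newton iteration, β⁰ = 0.5:
  β = 0.5000: g = -0.03350, g' = -0.2094 → β = 0.3401
  β = 0.3401: g = -0.00108, g' = -0.1978 → β = 0.3346
Converged at β = 0.3346.
Compositions from xᵢ = zᵢ/(1+β(Kᵢ−1)), yᵢ = Kᵢxᵢ:
  1: x = 0.1381, y = 0.2407
  2: x = 0.0657, y = 0.1091
  3: x = 0.4369, y = 0.4724
  4: x = 0.3593, y = 0.1779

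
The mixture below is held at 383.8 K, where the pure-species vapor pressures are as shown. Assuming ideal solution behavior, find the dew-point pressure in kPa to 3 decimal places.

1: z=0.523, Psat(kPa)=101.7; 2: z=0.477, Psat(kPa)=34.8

At the dew point ψ → 1, so Σzᵢ/Kᵢ = 1 with Kᵢ = Pᵢˢᵃᵗ/P ⇒ 1/P = Σzᵢ/Pᵢˢᵃᵗ.
1/P = 0.523/101.7 + 0.477/34.8 = 0.018849 ⇒ P = 53.052 kPa

Pdew = 53.052 kPa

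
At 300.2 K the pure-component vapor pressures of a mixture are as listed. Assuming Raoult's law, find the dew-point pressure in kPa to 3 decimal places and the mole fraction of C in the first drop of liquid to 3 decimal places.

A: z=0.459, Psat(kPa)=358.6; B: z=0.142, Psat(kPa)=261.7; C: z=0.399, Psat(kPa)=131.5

Pdew = 205.897 kPa, x_C = 0.625

At the dew point ψ → 1, so Σzᵢ/Kᵢ = 1 with Kᵢ = Pᵢˢᵃᵗ/P ⇒ 1/P = Σzᵢ/Pᵢˢᵃᵗ.
1/P = 0.459/358.6 + 0.142/261.7 + 0.399/131.5 = 0.004857 ⇒ P = 205.897 kPa
xᵢ = zᵢP/Pᵢˢᵃᵗ ⇒ x_C = 0.399·205.897/131.5 = 0.625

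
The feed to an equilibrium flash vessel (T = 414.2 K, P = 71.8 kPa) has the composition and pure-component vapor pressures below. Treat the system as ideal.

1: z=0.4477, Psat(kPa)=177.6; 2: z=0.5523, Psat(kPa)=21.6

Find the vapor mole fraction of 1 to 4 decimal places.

Raoult's law: Kᵢ = Pᵢˢᵃᵗ/P = Pᵢˢᵃᵗ/71.8.
  K_1 = 177.6/71.8 = 2.473538, K_2 = 21.6/71.8 = 0.300836
Material balance + equilibrium reduce to Σ zᵢ(Kᵢ−1)/(1+β(Kᵢ−1)) = 0.
g(0) = ΣzᵢKᵢ − 1 = 0.2736 and g(1) = 1 − Σzᵢ/Kᵢ = -1.0169, so a root lies in (0, 1).
Newton iteration, β⁰ = 0.5:
  β = 0.5000: g = -0.21385, g' = -0.9605 → β = 0.2773
  β = 0.2773: g = -0.01073, g' = -0.9054 → β = 0.2655
Converged at β = 0.2655.
Compositions from xᵢ = zᵢ/(1+β(Kᵢ−1)), yᵢ = Kᵢxᵢ:
  1: x = 0.3218, y = 0.7960
  2: x = 0.6782, y = 0.2040

y_1 = 0.7960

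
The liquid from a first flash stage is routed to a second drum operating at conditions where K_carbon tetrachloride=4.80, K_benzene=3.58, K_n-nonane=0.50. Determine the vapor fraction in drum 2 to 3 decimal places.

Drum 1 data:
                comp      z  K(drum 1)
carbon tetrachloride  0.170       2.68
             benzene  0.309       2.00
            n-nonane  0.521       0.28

Drum 1:
Let ψ₁ = V/F and solve Σ zᵢ(Kᵢ−1)/(1+ψ₁(Kᵢ−1)) = 0.
g(0) = ΣzᵢKᵢ − 1 = 0.219 and g(1) = 1 − Σzᵢ/Kᵢ = -1.079, so a root lies in (0, 1).
Newton iteration, ψ₁⁰ = 0.65:
  ψ₁ = 0.650: g = -0.3813, g' = -1.177 → ψ₁ = 0.326
  ψ₁ = 0.326: g = -0.0727, g' = -0.837 → ψ₁ = 0.239
Converged at ψ₁ = 0.239.
Drum-1 compositions:
  carbon tetrachloride: x = 0.121, y = 0.325
  benzene: x = 0.249, y = 0.499
  n-nonane: x = 0.629, y = 0.176
Drum-2 feed = drum-1 liquid: z₂ = (0.1213, 0.2494, 0.6293).
Drum 2:
Rachford–Rice: g(ψ₂) = Σ zᵢ(Kᵢ−1)/(1+ψ₂(Kᵢ−1)) = 0.
Feasibility: ΣzᵢKᵢ = 1.790, Σzᵢ/Kᵢ = 1.354 — both > 1, two phases present.
Newton–Raphson from ψ₂ = 0.5:
  ψ₂ = 0.500: g = 0.0203, g' = -0.804 → ψ₂ = 0.525
  ψ₂ = 0.525: g = 0.0003, g' = -0.784 → ψ₂ = 0.526
Converged at ψ₂ = 0.526.
  carbon tetrachloride: x = 0.040, y = 0.194
  benzene: x = 0.106, y = 0.379
  n-nonane: x = 0.854, y = 0.427

V/F (drum 2) = 0.526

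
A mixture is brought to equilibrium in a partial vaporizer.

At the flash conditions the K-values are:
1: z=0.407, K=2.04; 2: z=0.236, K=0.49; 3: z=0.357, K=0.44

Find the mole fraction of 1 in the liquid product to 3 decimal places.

Material balance + equilibrium reduce to Σ zᵢ(Kᵢ−1)/(1+β(Kᵢ−1)) = 0.
Feasibility: ΣzᵢKᵢ = 1.103, Σzᵢ/Kᵢ = 1.493 — both > 1, two phases present.
Newton–Raphson from β = 0.59:
  β = 0.590: g = -0.2084, g' = -0.544 → β = 0.207
  β = 0.207: g = -0.0125, g' = -0.518 → β = 0.183
Converged at β = 0.183.
Compositions from xᵢ = zᵢ/(1+β(Kᵢ−1)), yᵢ = Kᵢxᵢ:
  1: x = 0.342, y = 0.697
  2: x = 0.260, y = 0.128
  3: x = 0.398, y = 0.175

x_1 = 0.342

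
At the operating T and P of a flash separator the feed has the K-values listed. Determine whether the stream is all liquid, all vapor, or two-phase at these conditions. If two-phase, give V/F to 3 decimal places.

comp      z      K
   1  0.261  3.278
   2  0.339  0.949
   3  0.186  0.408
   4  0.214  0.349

ΣzᵢKᵢ = 1.328; Σzᵢ/Kᵢ = 1.506.
Both exceed 1, so a two-phase solution exists.
Material balance + equilibrium reduce to Σ zᵢ(Kᵢ−1)/(1+ψ(Kᵢ−1)) = 0.
Newton iteration, ψ⁰ = 0.67:
  ψ = 0.670: g = -0.2121, g' = -0.678 → ψ = 0.357
  ψ = 0.357: g = -0.0108, g' = -0.672 → ψ = 0.341
Converged at ψ = 0.341.

two-phase, V/F = 0.341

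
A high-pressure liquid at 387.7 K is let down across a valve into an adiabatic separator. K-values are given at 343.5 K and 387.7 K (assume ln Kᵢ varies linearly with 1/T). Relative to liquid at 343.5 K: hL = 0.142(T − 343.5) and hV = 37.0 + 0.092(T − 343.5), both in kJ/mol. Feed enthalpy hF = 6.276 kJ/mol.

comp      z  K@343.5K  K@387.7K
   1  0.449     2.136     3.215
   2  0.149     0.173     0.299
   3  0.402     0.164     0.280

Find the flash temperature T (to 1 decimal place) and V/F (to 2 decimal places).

Adiabatic flash: solve Rachford–Rice at each trial T, then check hF = ψ·hV(T) + (1−ψ)·hL(T).
  T = 343.5 K: K = (2.136, 0.173, 0.164), RR gives ψ = 0.054, H_out = 1.984 kJ/mol
  T = 387.7 K: K = (3.215, 0.299, 0.280), RR gives ψ = 0.379, H_out = 19.472 kJ/mol
  T = 365.6 K: K = (2.653, 0.231, 0.218), RR gives ψ = 0.243, H_out = 11.874 kJ/mol
  T = 354.6 K: K = (2.390, 0.201, 0.190), RR gives ψ = 0.160, H_out = 7.403 kJ/mol
  T = 349.1 K: K = (2.262, 0.187, 0.177), RR gives ψ = 0.111, H_out = 4.864 kJ/mol
  T = 351.9 K: K = (2.327, 0.194, 0.183), RR gives ψ = 0.137, H_out = 6.188 kJ/mol
  T = 353.2 K: K = (2.357, 0.197, 0.187), RR gives ψ = 0.148, H_out = 6.780 kJ/mol
Linear interpolation between T = 351.9 (H_out = 6.188) and T = 353.2 (H_out = 6.780) on hF = 6.276 gives T ≈ 352.1 K, at which ψ = 0.14.

T = 352.1 K, V/F = 0.14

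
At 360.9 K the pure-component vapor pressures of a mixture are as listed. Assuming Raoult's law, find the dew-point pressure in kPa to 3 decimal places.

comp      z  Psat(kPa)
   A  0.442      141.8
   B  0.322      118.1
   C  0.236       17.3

Pdew = 51.321 kPa

At the dew point ψ → 1, so Σzᵢ/Kᵢ = 1 with Kᵢ = Pᵢˢᵃᵗ/P ⇒ 1/P = Σzᵢ/Pᵢˢᵃᵗ.
1/P = 0.442/141.8 + 0.322/118.1 + 0.236/17.3 = 0.019485 ⇒ P = 51.321 kPa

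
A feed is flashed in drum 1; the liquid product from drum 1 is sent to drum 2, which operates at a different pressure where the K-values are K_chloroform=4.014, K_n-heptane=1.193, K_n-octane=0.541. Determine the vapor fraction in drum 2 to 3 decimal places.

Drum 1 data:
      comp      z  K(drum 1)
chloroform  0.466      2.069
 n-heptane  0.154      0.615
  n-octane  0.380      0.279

Drum 1:
Rachford–Rice: g(ψ₁) = Σ zᵢ(Kᵢ−1)/(1+ψ₁(Kᵢ−1)) = 0.
g(0) = ΣzᵢKᵢ − 1 = 0.165 and g(1) = 1 − Σzᵢ/Kᵢ = -0.838, so a root lies in (0, 1).
Newton–Raphson from ψ₁ = 0.5:
  ψ₁ = 0.500: g = -0.1772, g' = -0.744 → ψ₁ = 0.262
  ψ₁ = 0.262: g = -0.0145, g' = -0.653 → ψ₁ = 0.240
Converged at ψ₁ = 0.240.
Drum-1 compositions:
  chloroform: x = 0.371, y = 0.767
  n-heptane: x = 0.170, y = 0.104
  n-octane: x = 0.459, y = 0.128
Drum-2 feed = drum-1 liquid: z₂ = (0.3709, 0.1697, 0.4594).
Drum 2:
Newton iteration, ψ₂⁰ = 0.62:
  ψ₂ = 0.620: g = 0.1242, g' = -0.604 → ψ₂ = 0.826
  ψ₂ = 0.826: g = 0.0091, g' = -0.533 → ψ₂ = 0.843
Converged at ψ₂ = 0.843.
  chloroform: x = 0.105, y = 0.421
  n-heptane: x = 0.146, y = 0.174
  n-octane: x = 0.749, y = 0.405

V/F (drum 2) = 0.843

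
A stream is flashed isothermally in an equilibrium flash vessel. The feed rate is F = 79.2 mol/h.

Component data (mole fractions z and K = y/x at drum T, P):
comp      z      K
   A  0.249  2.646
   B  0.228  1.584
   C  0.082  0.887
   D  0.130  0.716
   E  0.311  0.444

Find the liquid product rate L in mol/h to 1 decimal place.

L = 33.3 mol/h

Newton–Raphson from ψ = 0.5:
  ψ = 0.500: g = 0.0355, g' = -0.449 → ψ = 0.579
  ψ = 0.579: g = 0.0002, g' = -0.446 → ψ = 0.580
Converged at ψ = 0.580.
Then V = ψ·F = 0.5796·79.2 = 45.9 mol/h and L = F − V = 33.3 mol/h.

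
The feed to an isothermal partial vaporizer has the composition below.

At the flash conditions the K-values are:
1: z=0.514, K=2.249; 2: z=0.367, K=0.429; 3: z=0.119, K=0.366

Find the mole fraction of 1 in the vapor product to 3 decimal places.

y_1 = 0.719

Let β = V/F and solve Σ zᵢ(Kᵢ−1)/(1+β(Kᵢ−1)) = 0.
g(0) = ΣzᵢKᵢ − 1 = 0.357 and g(1) = 1 − Σzᵢ/Kᵢ = -0.409, so a root lies in (0, 1).
Newton iteration, β⁰ = 0.5:
  β = 0.500: g = -0.0086, g' = -0.641 → β = 0.487
Converged at β = 0.487.
Compositions from xᵢ = zᵢ/(1+β(Kᵢ−1)), yᵢ = Kᵢxᵢ:
  1: x = 0.320, y = 0.719
  2: x = 0.508, y = 0.218
  3: x = 0.172, y = 0.063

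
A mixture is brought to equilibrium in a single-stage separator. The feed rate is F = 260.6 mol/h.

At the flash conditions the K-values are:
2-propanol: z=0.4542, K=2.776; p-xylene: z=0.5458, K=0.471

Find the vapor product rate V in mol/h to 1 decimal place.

V = 143.7 mol/h

Material balance + equilibrium reduce to Σ zᵢ(Kᵢ−1)/(1+ψ(Kᵢ−1)) = 0.
g(0) = ΣzᵢKᵢ − 1 = 0.5179 and g(1) = 1 − Σzᵢ/Kᵢ = -0.3224, so a root lies in (0, 1).
Newton–Raphson from ψ = 0.5:
  ψ = 0.5000: g = 0.03470, g' = -0.6843 → ψ = 0.5507
  ψ = 0.5507: g = 0.00039, g' = -0.6703 → ψ = 0.5513
Converged at ψ = 0.5513.
Then V = ψ·F = 0.5513·260.6 = 143.7 mol/h and L = F − V = 116.9 mol/h.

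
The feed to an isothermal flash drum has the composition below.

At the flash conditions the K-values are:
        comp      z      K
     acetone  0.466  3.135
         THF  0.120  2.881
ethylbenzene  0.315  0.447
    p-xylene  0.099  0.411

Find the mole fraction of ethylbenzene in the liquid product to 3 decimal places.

Iterate (Newton) starting at ψ = 0.63:
  ψ = 0.630: g = 0.1675, g' = -0.789 → ψ = 0.842
  ψ = 0.842: g = 0.0010, g' = -0.808 → ψ = 0.844
Converged at ψ = 0.844.
Compositions from xᵢ = zᵢ/(1+ψ(Kᵢ−1)), yᵢ = Kᵢxᵢ:
  acetone: x = 0.166, y = 0.522
  THF: x = 0.046, y = 0.134
  ethylbenzene: x = 0.590, y = 0.264
  p-xylene: x = 0.197, y = 0.081

x_ethylbenzene = 0.590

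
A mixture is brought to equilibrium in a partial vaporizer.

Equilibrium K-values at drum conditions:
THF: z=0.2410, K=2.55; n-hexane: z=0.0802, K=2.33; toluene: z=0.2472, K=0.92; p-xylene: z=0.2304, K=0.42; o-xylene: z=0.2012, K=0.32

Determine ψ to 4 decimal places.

Material balance + equilibrium reduce to Σ zᵢ(Kᵢ−1)/(1+ψ(Kᵢ−1)) = 0.
Feasibility: ΣzᵢKᵢ = 1.1900, Σzᵢ/Kᵢ = 1.5749 — both > 1, two phases present.
Newton–Raphson from ψ = 0.5:
  ψ = 0.5000: g = -0.14160, g' = -0.6040 → ψ = 0.2656
  ψ = 0.2656: g = -0.00169, g' = -0.6165 → ψ = 0.2628
Converged at ψ = 0.2628.

ψ = 0.2628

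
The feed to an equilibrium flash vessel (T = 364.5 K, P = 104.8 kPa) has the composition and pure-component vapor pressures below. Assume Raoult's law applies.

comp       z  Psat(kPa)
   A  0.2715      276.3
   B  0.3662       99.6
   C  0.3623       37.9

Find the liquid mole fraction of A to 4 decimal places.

Raoult's law: Kᵢ = Pᵢˢᵃᵗ/P = Pᵢˢᵃᵗ/104.8.
  K_A = 276.3/104.8 = 2.636450, K_B = 99.6/104.8 = 0.950382, K_C = 37.9/104.8 = 0.361641
Rachford–Rice: g(V/F) = Σ zᵢ(Kᵢ−1)/(1+V/F(Kᵢ−1)) = 0.
g(0) = ΣzᵢKᵢ − 1 = 0.1948 and g(1) = 1 − Σzᵢ/Kᵢ = -0.4901, so a root lies in (0, 1).
Newton–Raphson from V/F = 0.5:
  V/F = 0.5000: g = -0.11398, g' = -0.5394 → V/F = 0.2887
  V/F = 0.2887: g = -0.00022, g' = -0.5582 → V/F = 0.2883
Converged at V/F = 0.2883.
Compositions from xᵢ = zᵢ/(1+V/F(Kᵢ−1)), yᵢ = Kᵢxᵢ:
  A: x = 0.1845, y = 0.4863
  B: x = 0.3715, y = 0.3531
  C: x = 0.4440, y = 0.1606

x_A = 0.1845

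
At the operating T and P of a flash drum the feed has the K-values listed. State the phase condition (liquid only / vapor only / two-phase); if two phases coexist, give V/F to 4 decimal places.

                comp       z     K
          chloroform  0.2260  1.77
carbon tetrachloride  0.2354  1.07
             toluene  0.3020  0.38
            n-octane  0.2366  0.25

liquid only

ΣzᵢKᵢ = 0.8258; Σzᵢ/Kᵢ = 2.0888.
Since ΣzᵢKᵢ < 1 the mixture is below its bubble point — single liquid phase.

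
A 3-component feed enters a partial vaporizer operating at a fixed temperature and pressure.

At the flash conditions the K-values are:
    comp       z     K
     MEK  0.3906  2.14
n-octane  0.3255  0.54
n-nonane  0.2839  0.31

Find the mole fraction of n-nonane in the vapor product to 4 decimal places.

y_n-nonane = 0.0983

Rachford–Rice: g(V/F) = Σ zᵢ(Kᵢ−1)/(1+V/F(Kᵢ−1)) = 0.
g(0) = ΣzᵢKᵢ − 1 = 0.0997 and g(1) = 1 − Σzᵢ/Kᵢ = -0.7011, so a root lies in (0, 1).
Newton–Raphson from V/F = 0.5:
  V/F = 0.5000: g = -0.20990, g' = -0.6372 → V/F = 0.1706
  V/F = 0.1706: g = -0.01170, g' = -0.6105 → V/F = 0.1514
  V/F = 0.1514: g = 0.00006, g' = -0.6173 → V/F = 0.1515
Converged at V/F = 0.1515.
Compositions from xᵢ = zᵢ/(1+V/F(Kᵢ−1)), yᵢ = Kᵢxᵢ:
  MEK: x = 0.3331, y = 0.7128
  n-octane: x = 0.3499, y = 0.1889
  n-nonane: x = 0.3170, y = 0.0983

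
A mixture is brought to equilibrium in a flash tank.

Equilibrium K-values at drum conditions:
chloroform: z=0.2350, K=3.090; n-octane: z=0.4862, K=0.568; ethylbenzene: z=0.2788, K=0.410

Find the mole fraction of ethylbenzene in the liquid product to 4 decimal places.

x_ethylbenzene = 0.2988

Rachford–Rice: g(ψ) = Σ zᵢ(Kᵢ−1)/(1+ψ(Kᵢ−1)) = 0.
Feasibility: ΣzᵢKᵢ = 1.1166, Σzᵢ/Kᵢ = 1.6120 — both > 1, two phases present.
Newton iteration, ψ⁰ = 0.36:
  ψ = 0.3600: g = -0.17730, g' = -0.6180 → ψ = 0.0731
  ψ = 0.0731: g = 0.03728, g' = -0.9752 → ψ = 0.1113
  ψ = 0.1113: g = 0.00175, g' = -0.8869 → ψ = 0.1133
Converged at ψ = 0.1133.
Compositions from xᵢ = zᵢ/(1+ψ(Kᵢ−1)), yᵢ = Kᵢxᵢ:
  chloroform: x = 0.1900, y = 0.5871
  n-octane: x = 0.5112, y = 0.2904
  ethylbenzene: x = 0.2988, y = 0.1225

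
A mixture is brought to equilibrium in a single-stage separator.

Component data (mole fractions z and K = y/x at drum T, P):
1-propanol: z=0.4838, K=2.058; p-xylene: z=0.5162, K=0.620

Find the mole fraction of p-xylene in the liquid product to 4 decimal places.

x_p-xylene = 0.7357

Binary case is linear: z₁(K₁−1)(1+ψ(K₂−1)) + z₂(K₂−1)(1+ψ(K₁−1)) = 0
⇒ ψ = [z₁(K₁−1)+z₂(K₂−1)] / [−(K₁−1)(K₂−1)] = 0.31570/0.40204 = 0.7853
Compositions from xᵢ = zᵢ/(1+ψ(Kᵢ−1)), yᵢ = Kᵢxᵢ:
  1-propanol: x = 0.2643, y = 0.5438
  p-xylene: x = 0.7357, y = 0.4562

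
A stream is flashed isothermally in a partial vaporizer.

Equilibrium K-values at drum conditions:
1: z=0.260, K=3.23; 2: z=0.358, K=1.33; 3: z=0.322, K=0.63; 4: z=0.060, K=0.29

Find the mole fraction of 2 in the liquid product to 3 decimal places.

x_2 = 0.278

Material balance + equilibrium reduce to Σ zᵢ(Kᵢ−1)/(1+ψ(Kᵢ−1)) = 0.
Check two-phase: ΣzᵢKᵢ = 1.536 > 1 and Σzᵢ/Kᵢ = 1.068 > 1, so g(0) = 0.536 > 0 and g(1) = -0.068 < 0.
Newton–Raphson from ψ = 0.5:
  ψ = 0.500: g = 0.1633, g' = -0.457 → ψ = 0.857
  ψ = 0.857: g = 0.0078, g' = -0.468 → ψ = 0.874
Converged at ψ = 0.874.
Compositions from xᵢ = zᵢ/(1+ψ(Kᵢ−1)), yᵢ = Kᵢxᵢ:
  1: x = 0.088, y = 0.285
  2: x = 0.278, y = 0.370
  3: x = 0.476, y = 0.300
  4: x = 0.158, y = 0.046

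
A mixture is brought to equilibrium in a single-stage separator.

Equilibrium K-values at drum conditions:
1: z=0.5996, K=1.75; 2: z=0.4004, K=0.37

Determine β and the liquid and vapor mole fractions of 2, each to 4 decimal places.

β = 0.4179, x_2 = 0.5435, y_2 = 0.2011

Rachford–Rice: g(β) = Σ zᵢ(Kᵢ−1)/(1+β(Kᵢ−1)) = 0.
Check two-phase: ΣzᵢKᵢ = 1.1974 > 1 and Σzᵢ/Kᵢ = 1.4248 > 1, so g(0) = 0.1974 > 0 and g(1) = -0.4248 < 0.
Binary case is linear: z₁(K₁−1)(1+β(K₂−1)) + z₂(K₂−1)(1+β(K₁−1)) = 0
⇒ β = [z₁(K₁−1)+z₂(K₂−1)] / [−(K₁−1)(K₂−1)] = 0.19745/0.47250 = 0.4179
Compositions from xᵢ = zᵢ/(1+β(Kᵢ−1)), yᵢ = Kᵢxᵢ:
  1: x = 0.4565, y = 0.7989
  2: x = 0.5435, y = 0.2011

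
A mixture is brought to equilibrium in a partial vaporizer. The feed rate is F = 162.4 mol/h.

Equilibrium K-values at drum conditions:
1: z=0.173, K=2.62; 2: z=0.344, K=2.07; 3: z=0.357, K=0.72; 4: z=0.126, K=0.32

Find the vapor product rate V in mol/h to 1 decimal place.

Rachford–Rice: g(ψ) = Σ zᵢ(Kᵢ−1)/(1+ψ(Kᵢ−1)) = 0.
g(0) = ΣzᵢKᵢ − 1 = 0.463 and g(1) = 1 − Σzᵢ/Kᵢ = -0.122, so a root lies in (0, 1).
Newton iteration, ψ⁰ = 0.5:
  ψ = 0.500: g = 0.1486, g' = -0.477 → ψ = 0.811
  ψ = 0.811: g = -0.0023, g' = -0.534 → ψ = 0.807
Converged at ψ = 0.807.
Then V = ψ·F = 0.8069·162.4 = 131.0 mol/h and L = F − V = 31.4 mol/h.

V = 131.0 mol/h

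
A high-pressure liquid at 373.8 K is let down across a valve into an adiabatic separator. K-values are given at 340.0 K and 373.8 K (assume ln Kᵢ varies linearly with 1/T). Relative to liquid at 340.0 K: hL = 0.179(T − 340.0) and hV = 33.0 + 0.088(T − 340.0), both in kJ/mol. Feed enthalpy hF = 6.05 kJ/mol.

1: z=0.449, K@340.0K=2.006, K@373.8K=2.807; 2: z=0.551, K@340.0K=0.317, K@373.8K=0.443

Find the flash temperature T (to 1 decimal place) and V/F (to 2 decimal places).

T = 343.8 K, V/F = 0.16

Adiabatic flash: solve Rachford–Rice at each trial T, then check hF = ψ·hV(T) + (1−ψ)·hL(T).
  T = 340.0 K: K = (2.006, 0.317), RR gives ψ = 0.110, H_out = 3.619 kJ/mol
  T = 373.8 K: K = (2.807, 0.443), RR gives ψ = 0.501, H_out = 21.048 kJ/mol
  T = 356.9 K: K = (2.392, 0.378), RR gives ψ = 0.326, H_out = 13.272 kJ/mol
  T = 348.4 K: K = (2.194, 0.347), RR gives ψ = 0.226, H_out = 8.779 kJ/mol
  T = 344.2 K: K = (2.099, 0.332), RR gives ψ = 0.170, H_out = 6.312 kJ/mol
  T = 342.1 K: K = (2.052, 0.324), RR gives ψ = 0.141, H_out = 4.997 kJ/mol
Linear interpolation between T = 342.1 (H_out = 4.997) and T = 344.2 (H_out = 6.312) on hF = 6.05 gives T ≈ 343.8 K, at which ψ = 0.16.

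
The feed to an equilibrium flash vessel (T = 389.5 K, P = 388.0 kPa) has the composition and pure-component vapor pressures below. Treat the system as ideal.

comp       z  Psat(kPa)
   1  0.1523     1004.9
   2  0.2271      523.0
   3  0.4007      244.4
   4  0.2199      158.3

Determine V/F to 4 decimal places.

V/F = 0.0847

Raoult's law: Kᵢ = Pᵢˢᵃᵗ/P = Pᵢˢᵃᵗ/388.0.
  K_1 = 1004.9/388.0 = 2.589948, K_2 = 523.0/388.0 = 1.347938, K_3 = 244.4/388.0 = 0.629897, K_4 = 158.3/388.0 = 0.407990
Material balance + equilibrium reduce to Σ zᵢ(Kᵢ−1)/(1+V/F(Kᵢ−1)) = 0.
Feasibility: ΣzᵢKᵢ = 1.0427, Σzᵢ/Kᵢ = 1.4024 — both > 1, two phases present.
Newton–Raphson from V/F = 0.5:
  V/F = 0.5000: g = -0.16468, g' = -0.3776 → V/F = 0.0639
  V/F = 0.0639: g = 0.00994, g' = -0.4844 → V/F = 0.0844
  V/F = 0.0844: g = 0.00016, g' = -0.4691 → V/F = 0.0847
Converged at V/F = 0.0847.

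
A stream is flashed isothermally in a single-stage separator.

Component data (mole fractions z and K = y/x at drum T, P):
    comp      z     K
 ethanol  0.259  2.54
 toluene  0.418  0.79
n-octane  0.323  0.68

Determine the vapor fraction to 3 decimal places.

Material balance + equilibrium reduce to Σ zᵢ(Kᵢ−1)/(1+ψ(Kᵢ−1)) = 0.
Check two-phase: ΣzᵢKᵢ = 1.208 > 1 and Σzᵢ/Kᵢ = 1.106 > 1, so g(0) = 0.208 > 0 and g(1) = -0.106 < 0.
Newton–Raphson from ψ = 0.5:
  ψ = 0.500: g = 0.0042, g' = -0.266 → ψ = 0.516
Converged at ψ = 0.516.

ψ = 0.516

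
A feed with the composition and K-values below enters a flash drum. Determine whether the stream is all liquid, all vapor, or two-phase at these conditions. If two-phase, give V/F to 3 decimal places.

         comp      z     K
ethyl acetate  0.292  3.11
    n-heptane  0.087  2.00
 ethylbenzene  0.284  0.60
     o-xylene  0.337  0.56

ΣzᵢKᵢ = 1.441; Σzᵢ/Kᵢ = 1.213.
Both exceed 1, so a two-phase solution exists.
Material balance + equilibrium reduce to Σ zᵢ(Kᵢ−1)/(1+ψ(Kᵢ−1)) = 0.
Newton–Raphson from ψ = 0.5:
  ψ = 0.500: g = 0.0257, g' = -0.525 → ψ = 0.549
  ψ = 0.549: g = 0.0005, g' = -0.503 → ψ = 0.550
Converged at ψ = 0.550.

two-phase, V/F = 0.550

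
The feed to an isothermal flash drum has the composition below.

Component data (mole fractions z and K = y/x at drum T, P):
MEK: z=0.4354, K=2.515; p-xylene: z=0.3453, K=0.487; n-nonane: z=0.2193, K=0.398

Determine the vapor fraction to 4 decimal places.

ψ = 0.4210

Iterate (Newton) starting at ψ = 0.45:
  ψ = 0.4500: g = -0.01915, g' = -0.6565 → ψ = 0.4208
  ψ = 0.4208: g = 0.00009, g' = -0.6630 → ψ = 0.4210
Converged at ψ = 0.4210.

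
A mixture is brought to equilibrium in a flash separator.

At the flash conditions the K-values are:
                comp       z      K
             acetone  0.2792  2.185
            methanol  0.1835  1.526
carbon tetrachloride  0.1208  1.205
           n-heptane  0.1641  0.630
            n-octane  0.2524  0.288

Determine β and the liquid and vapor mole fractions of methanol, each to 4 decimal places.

Rachford–Rice: g(β) = Σ zᵢ(Kᵢ−1)/(1+β(Kᵢ−1)) = 0.
Feasibility: ΣzᵢKᵢ = 1.2117, Σzᵢ/Kᵢ = 1.4851 — both > 1, two phases present.
Newton–Raphson from β = 0.55:
  β = 0.5500: g = -0.07419, g' = -0.5594 → β = 0.4174
  β = 0.4174: g = -0.00418, g' = -0.5044 → β = 0.4091
Converged at β = 0.4091.
Compositions from xᵢ = zᵢ/(1+β(Kᵢ−1)), yᵢ = Kᵢxᵢ:
  acetone: x = 0.1880, y = 0.4109
  methanol: x = 0.1510, y = 0.2304
  carbon tetrachloride: x = 0.1115, y = 0.1343
  n-heptane: x = 0.1934, y = 0.1218
  n-octane: x = 0.3561, y = 0.1026

β = 0.4091, x_methanol = 0.1510, y_methanol = 0.2304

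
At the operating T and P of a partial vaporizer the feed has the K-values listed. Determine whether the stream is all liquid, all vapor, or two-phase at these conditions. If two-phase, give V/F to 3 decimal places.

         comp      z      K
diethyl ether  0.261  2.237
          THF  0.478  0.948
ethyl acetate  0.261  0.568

two-phase, V/F = 0.634

ΣzᵢKᵢ = 1.185; Σzᵢ/Kᵢ = 1.080.
Both exceed 1, so a two-phase solution exists.
Rachford–Rice: g(ψ) = Σ zᵢ(Kᵢ−1)/(1+ψ(Kᵢ−1)) = 0.
Newton–Raphson from ψ = 0.5:
  ψ = 0.500: g = 0.0301, g' = -0.233 → ψ = 0.629
  ψ = 0.629: g = 0.0010, g' = -0.220 → ψ = 0.634
Converged at ψ = 0.634.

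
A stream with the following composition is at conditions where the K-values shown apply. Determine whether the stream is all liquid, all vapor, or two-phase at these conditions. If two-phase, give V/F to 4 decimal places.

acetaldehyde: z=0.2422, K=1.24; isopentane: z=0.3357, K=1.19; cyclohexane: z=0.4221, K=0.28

ΣzᵢKᵢ = 0.8180; Σzᵢ/Kᵢ = 1.9849.
Since ΣzᵢKᵢ < 1 the mixture is below its bubble point — single liquid phase.

all liquid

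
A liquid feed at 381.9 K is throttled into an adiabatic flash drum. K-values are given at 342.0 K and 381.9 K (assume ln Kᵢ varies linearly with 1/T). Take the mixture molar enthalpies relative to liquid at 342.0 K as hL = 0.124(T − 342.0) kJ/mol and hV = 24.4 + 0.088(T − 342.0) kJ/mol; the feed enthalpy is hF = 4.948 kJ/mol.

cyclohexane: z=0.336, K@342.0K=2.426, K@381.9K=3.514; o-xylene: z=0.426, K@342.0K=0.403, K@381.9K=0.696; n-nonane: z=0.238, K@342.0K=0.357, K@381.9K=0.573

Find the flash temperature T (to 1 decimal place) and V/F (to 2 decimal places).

T = 348.8 K, V/F = 0.17

Adiabatic flash: solve Rachford–Rice at each trial T, then check hF = ψ·hV(T) + (1−ψ)·hL(T).
  T = 342.0 K: K = (2.426, 0.403, 0.357), RR gives ψ = 0.082, H_out = 2.001 kJ/mol
  T = 381.9 K: K = (3.514, 0.696, 0.573), RR gives ψ = 0.692, H_out = 20.842 kJ/mol
  T = 361.9 K: K = (2.948, 0.537, 0.458), RR gives ψ = 0.342, H_out = 10.578 kJ/mol
  T = 351.9 K: K = (2.681, 0.467, 0.406), RR gives ψ = 0.210, H_out = 6.275 kJ/mol
  T = 346.9 K: K = (2.551, 0.434, 0.381), RR gives ψ = 0.146, H_out = 4.140 kJ/mol
  T = 349.4 K: K = (2.615, 0.450, 0.393), RR gives ψ = 0.178, H_out = 5.211 kJ/mol
  T = 348.1 K: K = (2.582, 0.442, 0.386), RR gives ψ = 0.161, H_out = 4.655 kJ/mol
Linear interpolation between T = 348.1 (H_out = 4.655) and T = 349.4 (H_out = 5.211) on hF = 4.948 gives T ≈ 348.8 K, at which ψ = 0.17.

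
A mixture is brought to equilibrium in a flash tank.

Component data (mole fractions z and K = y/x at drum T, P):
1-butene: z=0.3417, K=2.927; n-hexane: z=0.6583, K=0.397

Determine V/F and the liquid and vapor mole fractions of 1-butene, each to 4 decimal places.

V/F = 0.2250, x_1-butene = 0.2383, y_1-butene = 0.6976

Material balance + equilibrium reduce to Σ zᵢ(Kᵢ−1)/(1+V/F(Kᵢ−1)) = 0.
Feasibility: ΣzᵢKᵢ = 1.2615, Σzᵢ/Kᵢ = 1.7749 — both > 1, two phases present.
Binary case is linear: z₁(K₁−1)(1+V/F(K₂−1)) + z₂(K₂−1)(1+V/F(K₁−1)) = 0
⇒ V/F = [z₁(K₁−1)+z₂(K₂−1)] / [−(K₁−1)(K₂−1)] = 0.26150/1.16198 = 0.2250
Compositions from xᵢ = zᵢ/(1+V/F(Kᵢ−1)), yᵢ = Kᵢxᵢ:
  1-butene: x = 0.2383, y = 0.6976
  n-hexane: x = 0.7617, y = 0.3024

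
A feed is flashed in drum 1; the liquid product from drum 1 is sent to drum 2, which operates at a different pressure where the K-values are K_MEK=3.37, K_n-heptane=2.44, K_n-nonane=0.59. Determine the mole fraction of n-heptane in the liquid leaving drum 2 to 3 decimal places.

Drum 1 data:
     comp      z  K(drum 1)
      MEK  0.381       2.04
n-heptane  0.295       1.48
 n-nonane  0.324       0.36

Drum 1:
Let ψ₁ = V/F and solve Σ zᵢ(Kᵢ−1)/(1+ψ₁(Kᵢ−1)) = 0.
Check two-phase: ΣzᵢKᵢ = 1.330 > 1 and Σzᵢ/Kᵢ = 1.286 > 1, so g(0) = 0.330 > 0 and g(1) = -0.286 < 0.
Newton iteration, ψ₁⁰ = 0.5:
  ψ₁ = 0.500: g = 0.0699, g' = -0.510 → ψ₁ = 0.637
  ψ₁ = 0.637: g = -0.0034, g' = -0.567 → ψ₁ = 0.631
Converged at ψ₁ = 0.631.
Drum-1 compositions:
  MEK: x = 0.230, y = 0.469
  n-heptane: x = 0.226, y = 0.335
  n-nonane: x = 0.544, y = 0.196
Drum-2 feed = drum-1 liquid: z₂ = (0.2300, 0.2264, 0.5436).
Drum 2:
Let ψ₂ = V/F and solve Σ zᵢ(Kᵢ−1)/(1+ψ₂(Kᵢ−1)) = 0.
Check two-phase: ΣzᵢKᵢ = 1.648 > 1 and Σzᵢ/Kᵢ = 1.082 > 1, so g(0) = 0.648 > 0 and g(1) = -0.082 < 0.
Newton–Raphson from ψ₂ = 0.53:
  ψ₂ = 0.530: g = 0.1418, g' = -0.554 → ψ₂ = 0.786
  ψ₂ = 0.786: g = 0.0145, g' = -0.460 → ψ₂ = 0.818
Converged at ψ₂ = 0.818.
  MEK: x = 0.078, y = 0.264
  n-heptane: x = 0.104, y = 0.254
  n-nonane: x = 0.818, y = 0.482

x_n-heptane (drum 2) = 0.104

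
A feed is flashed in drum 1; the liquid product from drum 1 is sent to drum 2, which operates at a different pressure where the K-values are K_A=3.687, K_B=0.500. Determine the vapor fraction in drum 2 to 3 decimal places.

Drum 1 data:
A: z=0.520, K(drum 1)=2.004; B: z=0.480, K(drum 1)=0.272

V/F (drum 2) = 0.625

Drum 1:
Let ψ₁ = V/F and solve Σ zᵢ(Kᵢ−1)/(1+ψ₁(Kᵢ−1)) = 0.
g(0) = ΣzᵢKᵢ − 1 = 0.173 and g(1) = 1 − Σzᵢ/Kᵢ = -1.024, so a root lies in (0, 1).
Binary case is linear: z₁(K₁−1)(1+ψ₁(K₂−1)) + z₂(K₂−1)(1+ψ₁(K₁−1)) = 0
⇒ ψ₁ = [z₁(K₁−1)+z₂(K₂−1)] / [−(K₁−1)(K₂−1)] = 0.1726/0.7309 = 0.236
Drum-1 compositions:
  A: x = 0.420, y = 0.842
  B: x = 0.580, y = 0.158
Drum-2 feed = drum-1 liquid: z₂ = (0.4203, 0.5797).
Drum 2:
Material balance + equilibrium reduce to Σ zᵢ(Kᵢ−1)/(1+ψ₂(Kᵢ−1)) = 0.
Check two-phase: ΣzᵢKᵢ = 1.840 > 1 and Σzᵢ/Kᵢ = 1.273 > 1, so g(0) = 0.840 > 0 and g(1) = -0.273 < 0.
Binary case is linear: z₁(K₁−1)(1+ψ₂(K₂−1)) + z₂(K₂−1)(1+ψ₂(K₁−1)) = 0
⇒ ψ₂ = [z₁(K₁−1)+z₂(K₂−1)] / [−(K₁−1)(K₂−1)] = 0.8396/1.3435 = 0.625
  A: x = 0.157, y = 0.578
  B: x = 0.843, y = 0.422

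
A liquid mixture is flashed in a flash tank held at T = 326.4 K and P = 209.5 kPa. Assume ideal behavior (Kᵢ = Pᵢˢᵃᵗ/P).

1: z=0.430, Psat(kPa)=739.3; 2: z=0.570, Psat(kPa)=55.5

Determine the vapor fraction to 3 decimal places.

Raoult's law: Kᵢ = Pᵢˢᵃᵗ/P = Pᵢˢᵃᵗ/209.5.
  K_1 = 739.3/209.5 = 3.52888, K_2 = 55.5/209.5 = 0.26492
Let ψ = V/F and solve Σ zᵢ(Kᵢ−1)/(1+ψ(Kᵢ−1)) = 0.
g(0) = ΣzᵢKᵢ − 1 = 0.668 and g(1) = 1 − Σzᵢ/Kᵢ = -1.273, so a root lies in (0, 1).
Binary case is linear: z₁(K₁−1)(1+ψ(K₂−1)) + z₂(K₂−1)(1+ψ(K₁−1)) = 0
⇒ ψ = [z₁(K₁−1)+z₂(K₂−1)] / [−(K₁−1)(K₂−1)] = 0.6684/1.8589 = 0.360

ψ = 0.360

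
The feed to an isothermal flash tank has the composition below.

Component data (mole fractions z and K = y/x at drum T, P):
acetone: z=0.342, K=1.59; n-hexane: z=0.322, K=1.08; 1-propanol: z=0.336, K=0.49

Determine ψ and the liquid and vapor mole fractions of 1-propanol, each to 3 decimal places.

Newton iteration, ψ⁰ = 0.3:
  ψ = 0.300: g = -0.0057, g' = -0.210 → ψ = 0.273
Converged at ψ = 0.273.
Compositions from xᵢ = zᵢ/(1+ψ(Kᵢ−1)), yᵢ = Kᵢxᵢ:
  acetone: x = 0.295, y = 0.468
  n-hexane: x = 0.315, y = 0.340
  1-propanol: x = 0.390, y = 0.191

ψ = 0.273, x_1-propanol = 0.390, y_1-propanol = 0.191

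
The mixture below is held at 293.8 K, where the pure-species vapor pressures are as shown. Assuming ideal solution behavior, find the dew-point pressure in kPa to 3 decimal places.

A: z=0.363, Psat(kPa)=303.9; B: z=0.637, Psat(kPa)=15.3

Pdew = 23.349 kPa

At the dew point ψ → 1, so Σzᵢ/Kᵢ = 1 with Kᵢ = Pᵢˢᵃᵗ/P ⇒ 1/P = Σzᵢ/Pᵢˢᵃᵗ.
1/P = 0.363/303.9 + 0.637/15.3 = 0.042828 ⇒ P = 23.349 kPa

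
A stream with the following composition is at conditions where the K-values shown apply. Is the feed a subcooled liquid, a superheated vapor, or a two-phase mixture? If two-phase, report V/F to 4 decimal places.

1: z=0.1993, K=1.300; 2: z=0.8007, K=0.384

ΣzᵢKᵢ = 0.5666; Σzᵢ/Kᵢ = 2.2385.
Since ΣzᵢKᵢ < 1 the mixture is below its bubble point — single liquid phase.

subcooled liquid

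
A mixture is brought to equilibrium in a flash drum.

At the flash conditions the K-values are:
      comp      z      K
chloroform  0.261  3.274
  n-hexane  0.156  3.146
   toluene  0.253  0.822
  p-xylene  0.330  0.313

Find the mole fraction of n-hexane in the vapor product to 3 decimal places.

Material balance + equilibrium reduce to Σ zᵢ(Kᵢ−1)/(1+β(Kᵢ−1)) = 0.
Check two-phase: ΣzᵢKᵢ = 1.657 > 1 and Σzᵢ/Kᵢ = 1.491 > 1, so g(0) = 0.657 > 0 and g(1) = -0.491 < 0.
Iterate (Newton) starting at β = 0.5:
  β = 0.500: g = 0.0445, g' = -0.834 → β = 0.553
  β = 0.553: g = 0.0002, g' = -0.830 → β = 0.554
Converged at β = 0.554.
Compositions from xᵢ = zᵢ/(1+β(Kᵢ−1)), yᵢ = Kᵢxᵢ:
  chloroform: x = 0.116, y = 0.378
  n-hexane: x = 0.071, y = 0.224
  toluene: x = 0.281, y = 0.231
  p-xylene: x = 0.532, y = 0.167

y_n-hexane = 0.224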